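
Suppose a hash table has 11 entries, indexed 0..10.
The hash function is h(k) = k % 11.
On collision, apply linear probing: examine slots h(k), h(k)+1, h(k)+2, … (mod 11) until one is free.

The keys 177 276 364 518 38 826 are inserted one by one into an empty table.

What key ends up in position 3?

177 hashes to 1; slot 1 is free => place at 1.
276 hashes to 1; 1 taken => place at 2.
364 hashes to 1; 1,2 taken => place at 3.
518 hashes to 1; 1,2,3 taken => place at 4.
38 hashes to 5; slot 5 is free => place at 5.
826 hashes to 1; 1,2,3,4,5 taken => place at 6.
Table: [-, 177, 276, 364, 518, 38, 826, -, -, -, -]

364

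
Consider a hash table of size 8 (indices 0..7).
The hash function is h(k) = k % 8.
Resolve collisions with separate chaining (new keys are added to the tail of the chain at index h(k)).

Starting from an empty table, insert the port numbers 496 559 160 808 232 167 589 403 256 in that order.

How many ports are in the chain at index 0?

5

Insert 496: h=0, bucket 0 empty -> new chain.
Insert 559: h=7, bucket 7 empty -> new chain.
Insert 160: h=0, bucket 0 nonempty -> append to chain.
Insert 808: h=0, bucket 0 nonempty -> append to chain.
Insert 232: h=0, bucket 0 nonempty -> append to chain.
Insert 167: h=7, bucket 7 nonempty -> append to chain.
Insert 589: h=5, bucket 5 empty -> new chain.
Insert 403: h=3, bucket 3 empty -> new chain.
Insert 256: h=0, bucket 0 nonempty -> append to chain.
Final buckets:
0: 496 -> 160 -> 808 -> 232 -> 256
1: .
2: .
3: 403
4: .
5: 589
6: .
7: 559 -> 167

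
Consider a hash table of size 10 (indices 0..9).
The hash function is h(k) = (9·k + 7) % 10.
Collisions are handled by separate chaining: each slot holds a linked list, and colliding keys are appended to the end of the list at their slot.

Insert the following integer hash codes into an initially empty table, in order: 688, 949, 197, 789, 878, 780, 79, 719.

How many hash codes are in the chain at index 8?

Insert 688: h=9, bucket 9 empty -> new chain.
Insert 949: h=8, bucket 8 empty -> new chain.
Insert 197: h=0, bucket 0 empty -> new chain.
Insert 789: h=8, bucket 8 nonempty -> append to chain.
Insert 878: h=9, bucket 9 nonempty -> append to chain.
Insert 780: h=7, bucket 7 empty -> new chain.
Insert 79: h=8, bucket 8 nonempty -> append to chain.
Insert 719: h=8, bucket 8 nonempty -> append to chain.
Final buckets:
0: 197
1: ∅
2: ∅
3: ∅
4: ∅
5: ∅
6: ∅
7: 780
8: 949 -> 789 -> 79 -> 719
9: 688 -> 878

4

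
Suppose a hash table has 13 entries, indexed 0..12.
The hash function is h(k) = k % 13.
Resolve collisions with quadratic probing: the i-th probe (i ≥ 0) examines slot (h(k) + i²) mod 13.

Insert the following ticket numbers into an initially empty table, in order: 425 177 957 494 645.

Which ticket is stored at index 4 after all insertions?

Insert 425: h=9, slot 9 empty → index 9.
Insert 177: h=8, slot 8 empty → index 8.
Insert 957: h=8, slots 8,9 occupied → index 12.
Insert 494: h=0, slot 0 empty → index 0.
Insert 645: h=8, slots 8,9,12 occupied → index 4.
Table: [494, -, -, -, 645, -, -, -, 177, 425, -, -, 957]

645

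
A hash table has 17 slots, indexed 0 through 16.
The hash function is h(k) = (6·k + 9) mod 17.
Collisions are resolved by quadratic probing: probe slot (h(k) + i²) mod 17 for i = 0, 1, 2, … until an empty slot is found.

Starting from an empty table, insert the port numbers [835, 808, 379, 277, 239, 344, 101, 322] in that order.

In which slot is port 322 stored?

7

Insert 835: h=4, slot 4 empty → index 4.
Insert 808: h=12, slot 12 empty → index 12.
Insert 379: h=5, slot 5 empty → index 5.
Insert 277: h=5, slot 5 occupied → index 6.
Insert 239: h=15, slot 15 empty → index 15.
Insert 344: h=16, slot 16 empty → index 16.
Insert 101: h=3, slot 3 empty → index 3.
Insert 322: h=3, slots 3,4 occupied → index 7.
Table: [∅, ∅, ∅, 101, 835, 379, 277, 322, ∅, ∅, ∅, ∅, 808, ∅, ∅, 239, 344]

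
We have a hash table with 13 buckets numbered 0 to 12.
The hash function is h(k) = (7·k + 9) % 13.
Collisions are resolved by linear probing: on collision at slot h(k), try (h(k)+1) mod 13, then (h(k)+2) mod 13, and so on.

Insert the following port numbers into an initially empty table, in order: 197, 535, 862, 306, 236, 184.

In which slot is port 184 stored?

1

Insert 197: h=10, slot 10 empty → index 10.
Insert 535: h=10, slot 10 occupied → index 11.
Insert 862: h=11, slot 11 occupied → index 12.
Insert 306: h=6, slot 6 empty → index 6.
Insert 236: h=10, slots 10,11,12 occupied → index 0.
Insert 184: h=10, slots 10,11,12,0 occupied → index 1.
Table: [236, 184, ∅, ∅, ∅, ∅, 306, ∅, ∅, ∅, 197, 535, 862]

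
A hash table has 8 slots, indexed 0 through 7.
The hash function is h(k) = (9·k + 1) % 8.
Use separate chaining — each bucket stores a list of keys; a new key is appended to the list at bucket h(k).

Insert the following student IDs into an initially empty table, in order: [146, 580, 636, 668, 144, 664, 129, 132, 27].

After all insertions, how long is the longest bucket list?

Insert 146: h=3, bucket 3 empty -> new chain.
Insert 580: h=5, bucket 5 empty -> new chain.
Insert 636: h=5, bucket 5 nonempty -> append to chain.
Insert 668: h=5, bucket 5 nonempty -> append to chain.
Insert 144: h=1, bucket 1 empty -> new chain.
Insert 664: h=1, bucket 1 nonempty -> append to chain.
Insert 129: h=2, bucket 2 empty -> new chain.
Insert 132: h=5, bucket 5 nonempty -> append to chain.
Insert 27: h=4, bucket 4 empty -> new chain.
Final buckets:
0: -
1: 144 -> 664
2: 129
3: 146
4: 27
5: 580 -> 636 -> 668 -> 132
6: -
7: -

4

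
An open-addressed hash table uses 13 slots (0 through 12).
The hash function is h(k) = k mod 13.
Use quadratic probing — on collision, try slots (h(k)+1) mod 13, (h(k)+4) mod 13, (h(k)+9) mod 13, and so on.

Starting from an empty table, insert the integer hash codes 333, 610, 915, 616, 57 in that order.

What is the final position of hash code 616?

Insert 333: h=8, slot 8 empty => index 8.
Insert 610: h=12, slot 12 empty => index 12.
Insert 915: h=5, slot 5 empty => index 5.
Insert 616: h=5, slot 5 occupied => index 6.
Insert 57: h=5, slots 5,6 occupied => index 9.
Table: [∅, ∅, ∅, ∅, ∅, 915, 616, ∅, 333, 57, ∅, ∅, 610]

6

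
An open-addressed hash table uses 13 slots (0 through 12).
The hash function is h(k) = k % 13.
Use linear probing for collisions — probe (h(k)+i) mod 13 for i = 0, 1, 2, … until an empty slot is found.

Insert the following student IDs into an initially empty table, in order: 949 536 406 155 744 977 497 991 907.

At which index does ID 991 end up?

7

949 hashes to 0; slot 0 is free -> place at 0.
536 hashes to 3; slot 3 is free -> place at 3.
406 hashes to 3; 3 taken -> place at 4.
155 hashes to 12; slot 12 is free -> place at 12.
744 hashes to 3; 3,4 taken -> place at 5.
977 hashes to 2; slot 2 is free -> place at 2.
497 hashes to 3; 3,4,5 taken -> place at 6.
991 hashes to 3; 3,4,5,6 taken -> place at 7.
907 hashes to 10; slot 10 is free -> place at 10.
Table: [949, ., 977, 536, 406, 744, 497, 991, ., ., 907, ., 155]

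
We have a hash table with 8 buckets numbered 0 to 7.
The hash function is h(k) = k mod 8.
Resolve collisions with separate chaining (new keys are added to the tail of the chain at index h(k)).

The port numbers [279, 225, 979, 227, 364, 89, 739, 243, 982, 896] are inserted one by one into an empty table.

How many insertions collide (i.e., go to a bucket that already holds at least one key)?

4

Insert 279: h=7, bucket 7 empty -> new chain.
Insert 225: h=1, bucket 1 empty -> new chain.
Insert 979: h=3, bucket 3 empty -> new chain.
Insert 227: h=3, bucket 3 nonempty -> append to chain.
Insert 364: h=4, bucket 4 empty -> new chain.
Insert 89: h=1, bucket 1 nonempty -> append to chain.
Insert 739: h=3, bucket 3 nonempty -> append to chain.
Insert 243: h=3, bucket 3 nonempty -> append to chain.
Insert 982: h=6, bucket 6 empty -> new chain.
Insert 896: h=0, bucket 0 empty -> new chain.
Final buckets:
0: 896
1: 225 -> 89
2: .
3: 979 -> 227 -> 739 -> 243
4: 364
5: .
6: 982
7: 279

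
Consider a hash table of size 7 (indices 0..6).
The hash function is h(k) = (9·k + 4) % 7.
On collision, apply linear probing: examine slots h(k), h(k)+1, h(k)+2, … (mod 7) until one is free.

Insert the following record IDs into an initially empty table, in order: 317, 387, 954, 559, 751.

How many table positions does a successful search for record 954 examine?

Insert 317: h=1, slot 1 empty -> index 1.
Insert 387: h=1, slot 1 occupied -> index 2.
Insert 954: h=1, slots 1,2 occupied -> index 3.
Insert 559: h=2, slots 2,3 occupied -> index 4.
Insert 751: h=1, slots 1,2,3,4 occupied -> index 5.
Table: [—, 317, 387, 954, 559, 751, —]
Lookup 954: h=1, probe 1,2,3 → found at 3.

3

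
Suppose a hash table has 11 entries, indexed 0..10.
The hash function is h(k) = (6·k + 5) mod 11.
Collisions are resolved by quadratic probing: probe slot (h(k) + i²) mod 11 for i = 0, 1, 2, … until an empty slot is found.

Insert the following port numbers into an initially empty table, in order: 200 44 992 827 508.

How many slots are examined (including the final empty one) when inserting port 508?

4

Insert 200: h=6, slot 6 empty → index 6.
Insert 44: h=5, slot 5 empty → index 5.
Insert 992: h=6, slot 6 occupied → index 7.
Insert 827: h=6, slots 6,7 occupied → index 10.
Insert 508: h=6, slots 6,7,10 occupied → index 4.
Table: [—, —, —, —, 508, 44, 200, 992, —, —, 827]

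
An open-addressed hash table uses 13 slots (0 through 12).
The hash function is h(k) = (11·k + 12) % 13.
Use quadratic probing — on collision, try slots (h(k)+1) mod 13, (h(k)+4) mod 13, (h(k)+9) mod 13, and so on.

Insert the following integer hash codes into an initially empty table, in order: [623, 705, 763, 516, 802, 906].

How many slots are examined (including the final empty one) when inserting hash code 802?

3

623 hashes to 1; slot 1 is free -> place at 1.
705 hashes to 6; slot 6 is free -> place at 6.
763 hashes to 7; slot 7 is free -> place at 7.
516 hashes to 7; 7 taken -> place at 8.
802 hashes to 7; 7,8 taken -> place at 11.
906 hashes to 7; 7,8,11 taken -> place at 3.
Table: [., 623, ., 906, ., ., 705, 763, 516, ., ., 802, .]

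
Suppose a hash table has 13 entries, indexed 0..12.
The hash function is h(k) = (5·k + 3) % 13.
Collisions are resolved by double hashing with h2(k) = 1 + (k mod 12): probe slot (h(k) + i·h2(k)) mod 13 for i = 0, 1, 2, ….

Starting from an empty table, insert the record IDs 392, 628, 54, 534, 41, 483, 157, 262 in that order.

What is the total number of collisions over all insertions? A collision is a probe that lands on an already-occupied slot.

392: h=0 → slot 0
628: h=10 → slot 10
54: h=0, h2=7, probe 0,7 → slot 7
534: h=8 → slot 8
41: h=0, h2=6, probe 0,6 → slot 6
483: h=0, h2=4, probe 0,4 → slot 4
157: h=8, h2=2, probe 8,10,12 → slot 12
262: h=0, h2=11, probe 0,11 → slot 11
Table: [392, ∅, ∅, ∅, 483, ∅, 41, 54, 534, ∅, 628, 262, 157]

6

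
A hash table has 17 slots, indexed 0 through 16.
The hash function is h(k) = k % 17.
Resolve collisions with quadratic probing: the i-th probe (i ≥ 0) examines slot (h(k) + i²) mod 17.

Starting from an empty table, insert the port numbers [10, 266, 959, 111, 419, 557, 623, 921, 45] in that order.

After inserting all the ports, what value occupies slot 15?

623

Insert 10: h=10, slot 10 empty → index 10.
Insert 266: h=11, slot 11 empty → index 11.
Insert 959: h=7, slot 7 empty → index 7.
Insert 111: h=9, slot 9 empty → index 9.
Insert 419: h=11, slot 11 occupied → index 12.
Insert 557: h=13, slot 13 empty → index 13.
Insert 623: h=11, slots 11,12 occupied → index 15.
Insert 921: h=3, slot 3 empty → index 3.
Insert 45: h=11, slots 11,12,15,3,10 occupied → index 2.
Table: [., ., 45, 921, ., ., ., 959, ., 111, 10, 266, 419, 557, ., 623, .]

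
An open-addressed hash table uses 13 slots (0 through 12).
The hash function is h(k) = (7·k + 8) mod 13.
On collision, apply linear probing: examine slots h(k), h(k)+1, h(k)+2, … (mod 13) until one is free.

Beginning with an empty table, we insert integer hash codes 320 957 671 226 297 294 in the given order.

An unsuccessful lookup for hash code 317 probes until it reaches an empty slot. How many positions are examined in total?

Insert 320: h=12, slot 12 empty => index 12.
Insert 957: h=12, slot 12 occupied => index 0.
Insert 671: h=12, slots 12,0 occupied => index 1.
Insert 226: h=4, slot 4 empty => index 4.
Insert 297: h=7, slot 7 empty => index 7.
Insert 294: h=12, slots 12,0,1 occupied => index 2.
Table: [957, 671, 294, —, 226, —, —, 297, —, —, —, —, 320]
Lookup 317: h=4, probe 4,5 → slot 5 empty, not found.

2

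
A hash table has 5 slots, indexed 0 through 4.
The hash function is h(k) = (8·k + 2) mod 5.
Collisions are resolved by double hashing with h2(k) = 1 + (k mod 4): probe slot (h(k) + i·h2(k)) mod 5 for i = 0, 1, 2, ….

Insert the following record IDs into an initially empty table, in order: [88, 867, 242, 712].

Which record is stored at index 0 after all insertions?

712

88 hashes to 1; slot 1 is free -> place at 1.
867 hashes to 3; slot 3 is free -> place at 3.
242 hashes to 3, h2=3; 3,1 taken -> place at 4.
712 hashes to 3, h2=1; 3,4 taken -> place at 0.
Table: [712, 88, ., 867, 242]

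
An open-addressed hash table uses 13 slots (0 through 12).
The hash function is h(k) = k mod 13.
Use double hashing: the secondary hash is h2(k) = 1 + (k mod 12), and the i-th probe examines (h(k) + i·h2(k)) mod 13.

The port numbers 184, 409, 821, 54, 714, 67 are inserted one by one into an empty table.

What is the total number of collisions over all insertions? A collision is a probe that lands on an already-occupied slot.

3

184 hashes to 2; slot 2 is free -> place at 2.
409 hashes to 6; slot 6 is free -> place at 6.
821 hashes to 2, h2=6; 2 taken -> place at 8.
54 hashes to 2, h2=7; 2 taken -> place at 9.
714 hashes to 12; slot 12 is free -> place at 12.
67 hashes to 2, h2=8; 2 taken -> place at 10.
Table: [-, -, 184, -, -, -, 409, -, 821, 54, 67, -, 714]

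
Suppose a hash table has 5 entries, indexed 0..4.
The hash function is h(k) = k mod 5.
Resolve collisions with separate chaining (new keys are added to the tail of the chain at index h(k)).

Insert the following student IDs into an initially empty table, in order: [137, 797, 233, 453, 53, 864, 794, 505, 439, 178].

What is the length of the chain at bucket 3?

137 → bucket 2
797 → bucket 2 (collision)
233 → bucket 3
453 → bucket 3 (collision)
53 → bucket 3 (collision)
864 → bucket 4
794 → bucket 4 (collision)
505 → bucket 0
439 → bucket 4 (collision)
178 → bucket 3 (collision)
Final buckets:
0: 505
1: —
2: 137 -> 797
3: 233 -> 453 -> 53 -> 178
4: 864 -> 794 -> 439

4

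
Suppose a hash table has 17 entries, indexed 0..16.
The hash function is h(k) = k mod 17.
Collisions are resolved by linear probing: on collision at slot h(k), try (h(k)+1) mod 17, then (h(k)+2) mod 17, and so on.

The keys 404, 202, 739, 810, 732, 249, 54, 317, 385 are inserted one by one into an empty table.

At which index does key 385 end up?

404 hashes to 13; slot 13 is free -> place at 13.
202 hashes to 15; slot 15 is free -> place at 15.
739 hashes to 8; slot 8 is free -> place at 8.
810 hashes to 11; slot 11 is free -> place at 11.
732 hashes to 1; slot 1 is free -> place at 1.
249 hashes to 11; 11 taken -> place at 12.
54 hashes to 3; slot 3 is free -> place at 3.
317 hashes to 11; 11,12,13 taken -> place at 14.
385 hashes to 11; 11,12,13,14,15 taken -> place at 16.
Table: [_, 732, _, 54, _, _, _, _, 739, _, _, 810, 249, 404, 317, 202, 385]

16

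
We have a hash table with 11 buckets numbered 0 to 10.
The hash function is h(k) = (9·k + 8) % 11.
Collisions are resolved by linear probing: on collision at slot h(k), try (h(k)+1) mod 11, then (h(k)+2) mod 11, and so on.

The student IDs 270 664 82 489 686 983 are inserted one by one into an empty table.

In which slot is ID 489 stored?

270 hashes to 7; slot 7 is free → place at 7.
664 hashes to 0; slot 0 is free → place at 0.
82 hashes to 9; slot 9 is free → place at 9.
489 hashes to 9; 9 taken → place at 10.
686 hashes to 0; 0 taken → place at 1.
983 hashes to 0; 0,1 taken → place at 2.
Table: [664, 686, 983, _, _, _, _, 270, _, 82, 489]

10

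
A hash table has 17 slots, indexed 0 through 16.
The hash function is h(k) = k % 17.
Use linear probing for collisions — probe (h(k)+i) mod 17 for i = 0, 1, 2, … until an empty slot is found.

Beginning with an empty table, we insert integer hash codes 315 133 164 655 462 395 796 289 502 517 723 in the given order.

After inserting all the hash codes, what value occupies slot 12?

315 hashes to 9; slot 9 is free -> place at 9.
133 hashes to 14; slot 14 is free -> place at 14.
164 hashes to 11; slot 11 is free -> place at 11.
655 hashes to 9; 9 taken -> place at 10.
462 hashes to 3; slot 3 is free -> place at 3.
395 hashes to 4; slot 4 is free -> place at 4.
796 hashes to 14; 14 taken -> place at 15.
289 hashes to 0; slot 0 is free -> place at 0.
502 hashes to 9; 9,10,11 taken -> place at 12.
517 hashes to 7; slot 7 is free -> place at 7.
723 hashes to 9; 9,10,11,12 taken -> place at 13.
Table: [289, _, _, 462, 395, _, _, 517, _, 315, 655, 164, 502, 723, 133, 796, _]

502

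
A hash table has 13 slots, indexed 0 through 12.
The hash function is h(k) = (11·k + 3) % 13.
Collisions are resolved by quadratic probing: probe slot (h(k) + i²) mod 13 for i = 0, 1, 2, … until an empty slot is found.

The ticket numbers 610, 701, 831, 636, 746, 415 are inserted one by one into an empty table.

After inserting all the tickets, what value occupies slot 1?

636

610 hashes to 5; slot 5 is free -> place at 5.
701 hashes to 5; 5 taken -> place at 6.
831 hashes to 5; 5,6 taken -> place at 9.
636 hashes to 5; 5,6,9 taken -> place at 1.
746 hashes to 6; 6 taken -> place at 7.
415 hashes to 5; 5,6,9,1 taken -> place at 8.
Table: [_, 636, _, _, _, 610, 701, 746, 415, 831, _, _, _]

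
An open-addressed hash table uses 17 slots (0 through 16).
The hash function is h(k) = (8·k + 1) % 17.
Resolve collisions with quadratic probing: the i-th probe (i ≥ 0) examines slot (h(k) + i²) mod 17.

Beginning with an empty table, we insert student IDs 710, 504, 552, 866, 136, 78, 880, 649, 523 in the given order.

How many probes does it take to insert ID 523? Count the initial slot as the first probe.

4

Insert 710: h=3, slot 3 empty → index 3.
Insert 504: h=4, slot 4 empty → index 4.
Insert 552: h=14, slot 14 empty → index 14.
Insert 866: h=10, slot 10 empty → index 10.
Insert 136: h=1, slot 1 empty → index 1.
Insert 78: h=13, slot 13 empty → index 13.
Insert 880: h=3, slots 3,4 occupied → index 7.
Insert 649: h=8, slot 8 empty → index 8.
Insert 523: h=3, slots 3,4,7 occupied → index 12.
Table: [_, 136, _, 710, 504, _, _, 880, 649, _, 866, _, 523, 78, 552, _, _]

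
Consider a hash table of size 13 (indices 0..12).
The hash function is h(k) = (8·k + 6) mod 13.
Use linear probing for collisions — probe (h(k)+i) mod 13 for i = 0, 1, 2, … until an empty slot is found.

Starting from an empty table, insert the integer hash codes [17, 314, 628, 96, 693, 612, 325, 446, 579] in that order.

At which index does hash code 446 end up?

3

17 hashes to 12; slot 12 is free => place at 12.
314 hashes to 9; slot 9 is free => place at 9.
628 hashes to 12; 12 taken => place at 0.
96 hashes to 7; slot 7 is free => place at 7.
693 hashes to 12; 12,0 taken => place at 1.
612 hashes to 1; 1 taken => place at 2.
325 hashes to 6; slot 6 is free => place at 6.
446 hashes to 12; 12,0,1,2 taken => place at 3.
579 hashes to 10; slot 10 is free => place at 10.
Table: [628, 693, 612, 446, ∅, ∅, 325, 96, ∅, 314, 579, ∅, 17]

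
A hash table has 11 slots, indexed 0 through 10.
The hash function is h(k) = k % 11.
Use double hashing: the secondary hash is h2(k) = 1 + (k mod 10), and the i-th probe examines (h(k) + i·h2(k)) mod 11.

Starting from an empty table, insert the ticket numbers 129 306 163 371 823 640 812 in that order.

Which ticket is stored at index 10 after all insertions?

371

129 hashes to 8; slot 8 is free => place at 8.
306 hashes to 9; slot 9 is free => place at 9.
163 hashes to 9, h2=4; 9 taken => place at 2.
371 hashes to 8, h2=2; 8 taken => place at 10.
823 hashes to 9, h2=4; 9,2 taken => place at 6.
640 hashes to 2, h2=1; 2 taken => place at 3.
812 hashes to 9, h2=3; 9 taken => place at 1.
Table: [-, 812, 163, 640, -, -, 823, -, 129, 306, 371]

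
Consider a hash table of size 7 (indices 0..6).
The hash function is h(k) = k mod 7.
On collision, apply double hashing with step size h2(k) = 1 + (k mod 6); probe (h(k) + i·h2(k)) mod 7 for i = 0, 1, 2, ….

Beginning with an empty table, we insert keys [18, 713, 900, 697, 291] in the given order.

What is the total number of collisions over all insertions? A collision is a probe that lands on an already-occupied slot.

Insert 18: h=4, slot 4 empty => index 4.
Insert 713: h=6, slot 6 empty => index 6.
Insert 900: h=4, h2=1, slot 4 occupied => index 5.
Insert 697: h=4, h2=2, slots 4,6 occupied => index 1.
Insert 291: h=4, h2=4, slots 4,1,5 occupied => index 2.
Table: [-, 697, 291, -, 18, 900, 713]

6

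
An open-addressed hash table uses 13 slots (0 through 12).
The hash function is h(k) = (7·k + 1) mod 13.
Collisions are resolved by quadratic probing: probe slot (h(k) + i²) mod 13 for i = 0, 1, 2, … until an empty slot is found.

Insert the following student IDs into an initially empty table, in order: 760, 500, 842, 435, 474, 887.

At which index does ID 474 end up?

0

760: h=4 => slot 4
500: h=4, probe 4,5 => slot 5
842: h=6 => slot 6
435: h=4, probe 4,5,8 => slot 8
474: h=4, probe 4,5,8,0 => slot 0
887: h=9 => slot 9
Table: [474, -, -, -, 760, 500, 842, -, 435, 887, -, -, -]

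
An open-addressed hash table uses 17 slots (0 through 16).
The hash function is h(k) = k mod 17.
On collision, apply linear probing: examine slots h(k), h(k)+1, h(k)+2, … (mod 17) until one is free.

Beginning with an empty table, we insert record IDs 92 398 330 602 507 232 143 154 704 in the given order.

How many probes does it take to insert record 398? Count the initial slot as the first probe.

2

92 hashes to 7; slot 7 is free → place at 7.
398 hashes to 7; 7 taken → place at 8.
330 hashes to 7; 7,8 taken → place at 9.
602 hashes to 7; 7,8,9 taken → place at 10.
507 hashes to 14; slot 14 is free → place at 14.
232 hashes to 11; slot 11 is free → place at 11.
143 hashes to 7; 7,8,9,10,11 taken → place at 12.
154 hashes to 1; slot 1 is free → place at 1.
704 hashes to 7; 7,8,9,10,11,12 taken → place at 13.
Table: [., 154, ., ., ., ., ., 92, 398, 330, 602, 232, 143, 704, 507, ., .]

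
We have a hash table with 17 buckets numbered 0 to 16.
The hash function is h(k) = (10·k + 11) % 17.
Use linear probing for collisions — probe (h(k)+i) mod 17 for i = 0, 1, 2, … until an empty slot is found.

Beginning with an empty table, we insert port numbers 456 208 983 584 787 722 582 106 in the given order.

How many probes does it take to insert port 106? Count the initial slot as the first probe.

Insert 456: h=15, slot 15 empty => index 15.
Insert 208: h=0, slot 0 empty => index 0.
Insert 983: h=15, slot 15 occupied => index 16.
Insert 584: h=3, slot 3 empty => index 3.
Insert 787: h=10, slot 10 empty => index 10.
Insert 722: h=6, slot 6 empty => index 6.
Insert 582: h=0, slot 0 occupied => index 1.
Insert 106: h=0, slots 0,1 occupied => index 2.
Table: [208, 582, 106, 584, ∅, ∅, 722, ∅, ∅, ∅, 787, ∅, ∅, ∅, ∅, 456, 983]

3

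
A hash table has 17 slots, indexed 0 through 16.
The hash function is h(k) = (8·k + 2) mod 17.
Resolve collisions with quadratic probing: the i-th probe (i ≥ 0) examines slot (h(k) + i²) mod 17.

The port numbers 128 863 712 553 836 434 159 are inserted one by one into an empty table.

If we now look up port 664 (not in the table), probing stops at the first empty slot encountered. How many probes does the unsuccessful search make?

2

128: h=6 → slot 6
863: h=4 → slot 4
712: h=3 → slot 3
553: h=6, probe 6,7 → slot 7
836: h=9 → slot 9
434: h=6, probe 6,7,10 → slot 10
159: h=16 → slot 16
Table: [-, -, -, 712, 863, -, 128, 553, -, 836, 434, -, -, -, -, -, 159]
Lookup 664: h=10, probe 10,11 → slot 11 empty, not found.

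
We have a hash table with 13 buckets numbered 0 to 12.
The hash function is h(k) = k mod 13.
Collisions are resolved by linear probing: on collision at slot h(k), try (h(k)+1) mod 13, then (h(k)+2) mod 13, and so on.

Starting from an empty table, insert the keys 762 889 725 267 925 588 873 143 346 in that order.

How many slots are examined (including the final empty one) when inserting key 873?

3

762 hashes to 8; slot 8 is free -> place at 8.
889 hashes to 5; slot 5 is free -> place at 5.
725 hashes to 10; slot 10 is free -> place at 10.
267 hashes to 7; slot 7 is free -> place at 7.
925 hashes to 2; slot 2 is free -> place at 2.
588 hashes to 3; slot 3 is free -> place at 3.
873 hashes to 2; 2,3 taken -> place at 4.
143 hashes to 0; slot 0 is free -> place at 0.
346 hashes to 8; 8 taken -> place at 9.
Table: [143, _, 925, 588, 873, 889, _, 267, 762, 346, 725, _, _]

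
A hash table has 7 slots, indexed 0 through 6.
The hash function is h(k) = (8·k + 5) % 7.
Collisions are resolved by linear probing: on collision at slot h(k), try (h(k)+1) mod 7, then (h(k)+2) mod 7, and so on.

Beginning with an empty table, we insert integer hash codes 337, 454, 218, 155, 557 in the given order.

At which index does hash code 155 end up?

1

337: h=6 → slot 6
454: h=4 → slot 4
218: h=6, probe 6,0 → slot 0
155: h=6, probe 6,0,1 → slot 1
557: h=2 → slot 2
Table: [218, 155, 557, —, 454, —, 337]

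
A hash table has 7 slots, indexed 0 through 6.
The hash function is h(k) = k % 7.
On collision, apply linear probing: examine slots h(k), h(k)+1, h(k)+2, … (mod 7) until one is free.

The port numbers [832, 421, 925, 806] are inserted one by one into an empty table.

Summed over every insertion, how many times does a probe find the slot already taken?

832 hashes to 6; slot 6 is free → place at 6.
421 hashes to 1; slot 1 is free → place at 1.
925 hashes to 1; 1 taken → place at 2.
806 hashes to 1; 1,2 taken → place at 3.
Table: [-, 421, 925, 806, -, -, 832]

3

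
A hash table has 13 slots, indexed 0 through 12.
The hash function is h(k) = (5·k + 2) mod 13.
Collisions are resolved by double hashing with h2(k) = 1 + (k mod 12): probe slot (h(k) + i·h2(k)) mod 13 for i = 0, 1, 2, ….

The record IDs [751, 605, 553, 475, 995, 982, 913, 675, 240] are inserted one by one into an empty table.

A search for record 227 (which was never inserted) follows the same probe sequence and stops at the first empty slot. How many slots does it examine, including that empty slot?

751: h=0 => slot 0
605: h=11 => slot 11
553: h=11, h2=2, probe 11,0,2 => slot 2
475: h=11, h2=8, probe 11,6 => slot 6
995: h=11, h2=12, probe 11,10 => slot 10
982: h=11, h2=11, probe 11,9 => slot 9
913: h=4 => slot 4
675: h=10, h2=4, probe 10,1 => slot 1
240: h=6, h2=1, probe 6,7 => slot 7
Table: [751, 675, 553, ., 913, ., 475, 240, ., 982, 995, 605, .]
Lookup 227: h=6, h2=12, probe 6,5 → slot 5 empty, not found.

2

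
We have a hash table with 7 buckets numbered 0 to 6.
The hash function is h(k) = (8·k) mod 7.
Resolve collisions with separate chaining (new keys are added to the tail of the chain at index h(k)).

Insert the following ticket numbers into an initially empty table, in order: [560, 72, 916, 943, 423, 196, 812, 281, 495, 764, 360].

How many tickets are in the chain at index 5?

2

Insert 560: h=0, bucket 0 empty -> new chain.
Insert 72: h=2, bucket 2 empty -> new chain.
Insert 916: h=6, bucket 6 empty -> new chain.
Insert 943: h=5, bucket 5 empty -> new chain.
Insert 423: h=3, bucket 3 empty -> new chain.
Insert 196: h=0, bucket 0 nonempty -> append to chain.
Insert 812: h=0, bucket 0 nonempty -> append to chain.
Insert 281: h=1, bucket 1 empty -> new chain.
Insert 495: h=5, bucket 5 nonempty -> append to chain.
Insert 764: h=1, bucket 1 nonempty -> append to chain.
Insert 360: h=3, bucket 3 nonempty -> append to chain.
Final buckets:
0: 560 -> 196 -> 812
1: 281 -> 764
2: 72
3: 423 -> 360
4: —
5: 943 -> 495
6: 916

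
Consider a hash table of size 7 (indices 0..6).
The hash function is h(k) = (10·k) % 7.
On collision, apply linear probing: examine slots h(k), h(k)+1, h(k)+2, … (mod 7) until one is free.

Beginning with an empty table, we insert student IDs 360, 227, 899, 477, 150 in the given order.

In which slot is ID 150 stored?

6

Insert 360: h=2, slot 2 empty => index 2.
Insert 227: h=2, slot 2 occupied => index 3.
Insert 899: h=2, slots 2,3 occupied => index 4.
Insert 477: h=3, slots 3,4 occupied => index 5.
Insert 150: h=2, slots 2,3,4,5 occupied => index 6.
Table: [∅, ∅, 360, 227, 899, 477, 150]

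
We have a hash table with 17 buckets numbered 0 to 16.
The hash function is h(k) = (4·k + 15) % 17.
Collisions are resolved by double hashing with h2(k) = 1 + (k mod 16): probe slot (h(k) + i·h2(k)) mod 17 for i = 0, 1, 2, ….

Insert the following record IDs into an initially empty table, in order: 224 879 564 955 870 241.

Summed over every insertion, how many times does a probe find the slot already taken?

224: h=10 -> slot 10
879: h=12 -> slot 12
564: h=10, h2=5, probe 10,15 -> slot 15
955: h=10, h2=12, probe 10,5 -> slot 5
870: h=10, h2=7, probe 10,0 -> slot 0
241: h=10, h2=2, probe 10,12,14 -> slot 14
Table: [870, ., ., ., ., 955, ., ., ., ., 224, ., 879, ., 241, 564, .]

5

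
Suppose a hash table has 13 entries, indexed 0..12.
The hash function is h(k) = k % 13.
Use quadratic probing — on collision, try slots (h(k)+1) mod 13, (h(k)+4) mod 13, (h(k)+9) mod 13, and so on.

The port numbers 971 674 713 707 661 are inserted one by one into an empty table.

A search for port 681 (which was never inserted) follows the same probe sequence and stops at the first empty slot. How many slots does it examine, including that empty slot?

971: h=9 → slot 9
674: h=11 → slot 11
713: h=11, probe 11,12 → slot 12
707: h=5 → slot 5
661: h=11, probe 11,12,2 → slot 2
Table: [_, _, 661, _, _, 707, _, _, _, 971, _, 674, 713]
Lookup 681: h=5, probe 5,6 → slot 6 empty, not found.

2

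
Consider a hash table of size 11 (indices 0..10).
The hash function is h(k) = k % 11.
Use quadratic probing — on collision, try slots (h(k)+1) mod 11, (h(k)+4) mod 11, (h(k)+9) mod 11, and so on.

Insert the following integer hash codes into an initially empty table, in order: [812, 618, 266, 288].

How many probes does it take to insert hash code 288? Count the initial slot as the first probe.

812: h=9 -> slot 9
618: h=2 -> slot 2
266: h=2, probe 2,3 -> slot 3
288: h=2, probe 2,3,6 -> slot 6
Table: [_, _, 618, 266, _, _, 288, _, _, 812, _]

3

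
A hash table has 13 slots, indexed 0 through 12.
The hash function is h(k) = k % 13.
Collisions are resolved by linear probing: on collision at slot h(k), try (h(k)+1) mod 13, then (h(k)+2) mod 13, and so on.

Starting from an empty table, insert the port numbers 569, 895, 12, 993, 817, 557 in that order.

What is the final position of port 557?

Insert 569: h=10, slot 10 empty -> index 10.
Insert 895: h=11, slot 11 empty -> index 11.
Insert 12: h=12, slot 12 empty -> index 12.
Insert 993: h=5, slot 5 empty -> index 5.
Insert 817: h=11, slots 11,12 occupied -> index 0.
Insert 557: h=11, slots 11,12,0 occupied -> index 1.
Table: [817, 557, ∅, ∅, ∅, 993, ∅, ∅, ∅, ∅, 569, 895, 12]

1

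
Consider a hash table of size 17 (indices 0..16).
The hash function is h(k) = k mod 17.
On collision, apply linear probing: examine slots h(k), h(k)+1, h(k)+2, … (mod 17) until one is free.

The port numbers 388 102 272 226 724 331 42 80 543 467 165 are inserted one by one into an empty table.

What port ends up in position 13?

165

388: h=14 → slot 14
102: h=0 → slot 0
272: h=0, probe 0,1 → slot 1
226: h=5 → slot 5
724: h=10 → slot 10
331: h=8 → slot 8
42: h=8, probe 8,9 → slot 9
80: h=12 → slot 12
543: h=16 → slot 16
467: h=8, probe 8,9,10,11 → slot 11
165: h=12, probe 12,13 → slot 13
Table: [102, 272, _, _, _, 226, _, _, 331, 42, 724, 467, 80, 165, 388, _, 543]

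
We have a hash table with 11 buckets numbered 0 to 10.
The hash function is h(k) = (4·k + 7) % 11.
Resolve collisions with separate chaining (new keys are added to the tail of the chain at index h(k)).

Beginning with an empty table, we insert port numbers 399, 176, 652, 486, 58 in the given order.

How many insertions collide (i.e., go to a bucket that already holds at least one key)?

399 -> bucket 8
176 -> bucket 7
652 -> bucket 8 (collision)
486 -> bucket 4
58 -> bucket 8 (collision)
Final buckets:
0: .
1: .
2: .
3: .
4: 486
5: .
6: .
7: 176
8: 399 -> 652 -> 58
9: .
10: .

2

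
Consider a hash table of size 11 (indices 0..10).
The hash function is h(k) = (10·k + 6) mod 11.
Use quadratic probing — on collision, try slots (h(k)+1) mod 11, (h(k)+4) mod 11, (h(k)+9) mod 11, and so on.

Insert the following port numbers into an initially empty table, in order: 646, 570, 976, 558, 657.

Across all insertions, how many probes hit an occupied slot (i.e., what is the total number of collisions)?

6

646: h=9 -> slot 9
570: h=8 -> slot 8
976: h=9, probe 9,10 -> slot 10
558: h=9, probe 9,10,2 -> slot 2
657: h=9, probe 9,10,2,7 -> slot 7
Table: [., ., 558, ., ., ., ., 657, 570, 646, 976]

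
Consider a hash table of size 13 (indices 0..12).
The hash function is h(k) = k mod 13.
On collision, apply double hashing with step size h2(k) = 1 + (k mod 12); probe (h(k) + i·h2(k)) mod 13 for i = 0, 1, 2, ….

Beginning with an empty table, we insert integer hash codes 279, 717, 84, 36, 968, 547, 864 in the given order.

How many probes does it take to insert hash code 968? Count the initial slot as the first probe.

Insert 279: h=6, slot 6 empty => index 6.
Insert 717: h=2, slot 2 empty => index 2.
Insert 84: h=6, h2=1, slot 6 occupied => index 7.
Insert 36: h=10, slot 10 empty => index 10.
Insert 968: h=6, h2=9, slots 6,2 occupied => index 11.
Insert 547: h=1, slot 1 empty => index 1.
Insert 864: h=6, h2=1, slots 6,7 occupied => index 8.
Table: [—, 547, 717, —, —, —, 279, 84, 864, —, 36, 968, —]

3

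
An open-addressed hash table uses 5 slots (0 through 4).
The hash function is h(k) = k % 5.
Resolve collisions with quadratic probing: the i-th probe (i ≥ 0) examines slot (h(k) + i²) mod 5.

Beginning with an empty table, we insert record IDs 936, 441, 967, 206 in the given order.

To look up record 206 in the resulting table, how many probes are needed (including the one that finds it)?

936 hashes to 1; slot 1 is free => place at 1.
441 hashes to 1; 1 taken => place at 2.
967 hashes to 2; 2 taken => place at 3.
206 hashes to 1; 1,2 taken => place at 0.
Table: [206, 936, 441, 967, -]
Lookup 206: h=1, probe 1,2,0 → found at 0.

3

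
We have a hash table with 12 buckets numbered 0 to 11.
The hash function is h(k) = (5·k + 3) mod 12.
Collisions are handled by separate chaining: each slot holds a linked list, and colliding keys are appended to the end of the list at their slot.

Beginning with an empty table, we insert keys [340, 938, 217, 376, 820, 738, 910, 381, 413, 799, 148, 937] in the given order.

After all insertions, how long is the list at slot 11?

4

Insert 340: h=11, bucket 11 empty → new chain.
Insert 938: h=1, bucket 1 empty → new chain.
Insert 217: h=8, bucket 8 empty → new chain.
Insert 376: h=11, bucket 11 nonempty → append to chain.
Insert 820: h=11, bucket 11 nonempty → append to chain.
Insert 738: h=9, bucket 9 empty → new chain.
Insert 910: h=5, bucket 5 empty → new chain.
Insert 381: h=0, bucket 0 empty → new chain.
Insert 413: h=4, bucket 4 empty → new chain.
Insert 799: h=2, bucket 2 empty → new chain.
Insert 148: h=11, bucket 11 nonempty → append to chain.
Insert 937: h=8, bucket 8 nonempty → append to chain.
Final buckets:
0: 381
1: 938
2: 799
3: ∅
4: 413
5: 910
6: ∅
7: ∅
8: 217 -> 937
9: 738
10: ∅
11: 340 -> 376 -> 820 -> 148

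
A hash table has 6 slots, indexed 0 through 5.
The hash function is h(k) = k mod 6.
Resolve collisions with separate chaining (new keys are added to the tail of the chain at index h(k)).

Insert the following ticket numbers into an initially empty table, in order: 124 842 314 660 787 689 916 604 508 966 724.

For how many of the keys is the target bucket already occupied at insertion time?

6

Insert 124: h=4, bucket 4 empty → new chain.
Insert 842: h=2, bucket 2 empty → new chain.
Insert 314: h=2, bucket 2 nonempty → append to chain.
Insert 660: h=0, bucket 0 empty → new chain.
Insert 787: h=1, bucket 1 empty → new chain.
Insert 689: h=5, bucket 5 empty → new chain.
Insert 916: h=4, bucket 4 nonempty → append to chain.
Insert 604: h=4, bucket 4 nonempty → append to chain.
Insert 508: h=4, bucket 4 nonempty → append to chain.
Insert 966: h=0, bucket 0 nonempty → append to chain.
Insert 724: h=4, bucket 4 nonempty → append to chain.
Final buckets:
0: 660 -> 966
1: 787
2: 842 -> 314
3: .
4: 124 -> 916 -> 604 -> 508 -> 724
5: 689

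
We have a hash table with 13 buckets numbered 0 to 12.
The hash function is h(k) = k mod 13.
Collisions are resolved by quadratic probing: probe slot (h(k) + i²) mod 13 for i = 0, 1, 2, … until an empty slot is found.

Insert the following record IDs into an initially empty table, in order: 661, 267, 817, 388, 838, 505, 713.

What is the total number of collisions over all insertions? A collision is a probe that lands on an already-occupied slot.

Insert 661: h=11, slot 11 empty => index 11.
Insert 267: h=7, slot 7 empty => index 7.
Insert 817: h=11, slot 11 occupied => index 12.
Insert 388: h=11, slots 11,12 occupied => index 2.
Insert 838: h=6, slot 6 empty => index 6.
Insert 505: h=11, slots 11,12,2,7 occupied => index 1.
Insert 713: h=11, slots 11,12,2,7,1 occupied => index 10.
Table: [-, 505, 388, -, -, -, 838, 267, -, -, 713, 661, 817]

12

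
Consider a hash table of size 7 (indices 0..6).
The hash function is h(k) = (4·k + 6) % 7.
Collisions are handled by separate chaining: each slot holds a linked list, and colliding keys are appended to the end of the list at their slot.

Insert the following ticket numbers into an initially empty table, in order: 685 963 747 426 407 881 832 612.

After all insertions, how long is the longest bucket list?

Insert 685: h=2, bucket 2 empty -> new chain.
Insert 963: h=1, bucket 1 empty -> new chain.
Insert 747: h=5, bucket 5 empty -> new chain.
Insert 426: h=2, bucket 2 nonempty -> append to chain.
Insert 407: h=3, bucket 3 empty -> new chain.
Insert 881: h=2, bucket 2 nonempty -> append to chain.
Insert 832: h=2, bucket 2 nonempty -> append to chain.
Insert 612: h=4, bucket 4 empty -> new chain.
Final buckets:
0: -
1: 963
2: 685 -> 426 -> 881 -> 832
3: 407
4: 612
5: 747
6: -

4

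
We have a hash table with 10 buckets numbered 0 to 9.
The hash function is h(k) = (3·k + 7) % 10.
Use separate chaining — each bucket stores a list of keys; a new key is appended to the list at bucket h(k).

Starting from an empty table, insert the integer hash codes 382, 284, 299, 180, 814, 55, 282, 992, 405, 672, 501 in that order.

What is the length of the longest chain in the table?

382 -> bucket 3
284 -> bucket 9
299 -> bucket 4
180 -> bucket 7
814 -> bucket 9 (collision)
55 -> bucket 2
282 -> bucket 3 (collision)
992 -> bucket 3 (collision)
405 -> bucket 2 (collision)
672 -> bucket 3 (collision)
501 -> bucket 0
Final buckets:
0: 501
1: —
2: 55 -> 405
3: 382 -> 282 -> 992 -> 672
4: 299
5: —
6: —
7: 180
8: —
9: 284 -> 814

4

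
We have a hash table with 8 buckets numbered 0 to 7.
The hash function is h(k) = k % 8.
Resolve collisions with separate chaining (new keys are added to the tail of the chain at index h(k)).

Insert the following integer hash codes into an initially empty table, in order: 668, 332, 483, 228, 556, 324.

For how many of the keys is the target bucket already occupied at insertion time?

4

668 → bucket 4
332 → bucket 4 (collision)
483 → bucket 3
228 → bucket 4 (collision)
556 → bucket 4 (collision)
324 → bucket 4 (collision)
Final buckets:
0: —
1: —
2: —
3: 483
4: 668 -> 332 -> 228 -> 556 -> 324
5: —
6: —
7: —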